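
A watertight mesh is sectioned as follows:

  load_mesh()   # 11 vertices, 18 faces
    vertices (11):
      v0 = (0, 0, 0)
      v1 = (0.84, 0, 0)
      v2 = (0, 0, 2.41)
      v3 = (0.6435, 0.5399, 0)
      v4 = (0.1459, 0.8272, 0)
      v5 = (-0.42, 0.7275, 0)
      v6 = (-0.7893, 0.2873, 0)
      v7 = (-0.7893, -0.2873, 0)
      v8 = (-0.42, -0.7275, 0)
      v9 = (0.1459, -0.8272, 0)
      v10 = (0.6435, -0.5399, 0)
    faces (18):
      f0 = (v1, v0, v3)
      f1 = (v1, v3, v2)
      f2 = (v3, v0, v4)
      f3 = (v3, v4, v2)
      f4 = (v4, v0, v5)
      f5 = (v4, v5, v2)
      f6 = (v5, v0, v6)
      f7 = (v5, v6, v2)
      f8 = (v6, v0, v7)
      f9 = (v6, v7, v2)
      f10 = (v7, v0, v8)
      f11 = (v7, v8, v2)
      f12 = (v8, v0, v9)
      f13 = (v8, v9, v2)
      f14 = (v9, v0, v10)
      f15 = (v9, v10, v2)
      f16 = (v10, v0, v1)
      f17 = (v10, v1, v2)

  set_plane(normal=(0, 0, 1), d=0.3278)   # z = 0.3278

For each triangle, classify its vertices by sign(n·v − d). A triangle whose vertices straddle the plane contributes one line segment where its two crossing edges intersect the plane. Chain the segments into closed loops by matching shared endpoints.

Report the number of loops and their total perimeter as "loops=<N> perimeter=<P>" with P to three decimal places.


loops=1 perimeter=4.468

Straddling triangles (9 of 18):
  (v1,v3,v2) [--+] → (0.555973, 0.466465, 0.3278)–(0.725746, 0, 0.3278)  len=0.4964
  (v3,v4,v2) [--+] → (0.126055, 0.714687, 0.3278)–(0.555973, 0.466465, 0.3278)  len=0.4964
  (v4,v5,v2) [--+] → (-0.362873, 0.628548, 0.3278)–(0.126055, 0.714687, 0.3278)  len=0.4965
  (v5,v6,v2) [--+] → (-0.681942, 0.248222, 0.3278)–(-0.362873, 0.628548, 0.3278)  len=0.4964
  (v6,v7,v2) [--+] → (-0.681942, -0.248222, 0.3278)–(-0.681942, 0.248222, 0.3278)  len=0.4964
  (v7,v8,v2) [--+] → (-0.362873, -0.628548, 0.3278)–(-0.681942, -0.248222, 0.3278)  len=0.4964
  (v8,v9,v2) [--+] → (0.126055, -0.714687, 0.3278)–(-0.362873, -0.628548, 0.3278)  len=0.4965
  (v9,v10,v2) [--+] → (0.555973, -0.466465, 0.3278)–(0.126055, -0.714687, 0.3278)  len=0.4964
  (v10,v1,v2) [--+] → (0.725746, 0, 0.3278)–(0.555973, -0.466465, 0.3278)  len=0.4964

Chained into 1 loop(s):
  loop 1: 9 segments, perimeter = 4.4679
Total perimeter = 4.468


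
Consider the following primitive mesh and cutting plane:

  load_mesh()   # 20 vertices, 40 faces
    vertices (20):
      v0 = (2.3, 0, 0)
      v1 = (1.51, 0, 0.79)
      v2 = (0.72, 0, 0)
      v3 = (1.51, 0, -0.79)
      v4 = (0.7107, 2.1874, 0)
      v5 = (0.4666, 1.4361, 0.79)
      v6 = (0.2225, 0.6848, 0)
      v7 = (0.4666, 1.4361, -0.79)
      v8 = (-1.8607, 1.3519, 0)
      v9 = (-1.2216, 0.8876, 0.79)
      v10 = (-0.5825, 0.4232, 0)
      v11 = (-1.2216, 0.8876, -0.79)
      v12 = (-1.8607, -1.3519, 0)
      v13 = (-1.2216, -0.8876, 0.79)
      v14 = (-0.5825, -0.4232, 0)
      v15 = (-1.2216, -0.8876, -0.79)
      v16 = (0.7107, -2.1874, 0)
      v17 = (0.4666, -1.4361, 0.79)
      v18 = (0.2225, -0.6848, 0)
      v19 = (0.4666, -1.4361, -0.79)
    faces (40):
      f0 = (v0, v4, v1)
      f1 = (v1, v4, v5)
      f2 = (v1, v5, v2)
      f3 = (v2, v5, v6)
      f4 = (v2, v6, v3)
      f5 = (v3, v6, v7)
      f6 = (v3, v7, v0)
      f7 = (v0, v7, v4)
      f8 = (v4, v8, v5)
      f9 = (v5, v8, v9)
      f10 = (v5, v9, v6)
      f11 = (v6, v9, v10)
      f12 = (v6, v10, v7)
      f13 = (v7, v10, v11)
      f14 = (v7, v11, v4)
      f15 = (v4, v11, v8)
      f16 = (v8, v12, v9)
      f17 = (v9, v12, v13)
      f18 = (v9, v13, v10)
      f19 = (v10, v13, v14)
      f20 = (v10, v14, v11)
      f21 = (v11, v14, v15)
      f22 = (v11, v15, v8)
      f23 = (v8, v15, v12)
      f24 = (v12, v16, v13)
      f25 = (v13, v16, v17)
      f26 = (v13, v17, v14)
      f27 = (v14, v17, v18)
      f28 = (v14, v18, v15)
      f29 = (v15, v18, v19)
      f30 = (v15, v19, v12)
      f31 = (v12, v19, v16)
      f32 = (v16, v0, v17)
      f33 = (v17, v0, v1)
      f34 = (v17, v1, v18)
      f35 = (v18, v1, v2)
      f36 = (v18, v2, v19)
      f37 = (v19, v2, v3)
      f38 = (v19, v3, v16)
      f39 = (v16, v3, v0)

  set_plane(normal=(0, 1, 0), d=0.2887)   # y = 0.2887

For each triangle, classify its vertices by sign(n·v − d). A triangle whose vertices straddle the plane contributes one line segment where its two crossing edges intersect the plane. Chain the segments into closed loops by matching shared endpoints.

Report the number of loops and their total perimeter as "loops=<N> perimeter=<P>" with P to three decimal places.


Straddling triangles (16 of 40):
  (v0,v4,v1) [-+-] → (2.09024, 0.2887, 0)–(1.40451, 0.2887, 0.685733)  len=0.9698
  (v1,v4,v5) [-++] → (1.40451, 0.2887, 0.685733)–(1.30024, 0.2887, 0.79)  len=0.1475
  (v1,v5,v2) [-+-] → (1.30024, 0.2887, 0.79)–(0.669059, 0.2887, 0.158814)  len=0.8926
  (v2,v5,v6) [-++] → (0.669059, 0.2887, 0.158814)–(0.510262, 0.2887, 0)  len=0.2246
  (v2,v6,v3) [-+-] → (0.510262, 0.2887, 0)–(0.967212, 0.2887, -0.456949)  len=0.6462
  (v3,v6,v7) [-++] → (0.967212, 0.2887, -0.456949)–(1.30024, 0.2887, -0.79)  len=0.4710
  (v3,v7,v0) [-+-] → (1.30024, 0.2887, -0.79)–(1.93143, 0.2887, -0.158814)  len=0.8926
  (v0,v7,v4) [-++] → (1.93143, 0.2887, -0.158814)–(2.09024, 0.2887, 0)  len=0.2246
  (v8,v12,v9) [+-+] → (-1.8607, 0.2887, 0)–(-1.39251, 0.2887, 0.578734)  len=0.7444
  (v9,v12,v13) [+--] → (-1.39251, 0.2887, 0.578734)–(-1.2216, 0.2887, 0.79)  len=0.2717
  (v9,v13,v10) [+-+] → (-1.2216, 0.2887, 0.79)–(-0.648077, 0.2887, 0.0810612)  len=0.9119
  (v10,v13,v14) [+--] → (-0.648077, 0.2887, 0.0810612)–(-0.5825, 0.2887, 0)  len=0.1043
  (v10,v14,v11) [+-+] → (-0.5825, 0.2887, 0)–(-0.929597, 0.2887, -0.429052)  len=0.5519
  (v11,v14,v15) [+--] → (-0.929597, 0.2887, -0.429052)–(-1.2216, 0.2887, -0.79)  len=0.4643
  (v11,v15,v8) [+-+] → (-1.2216, 0.2887, -0.79)–(-1.55729, 0.2887, -0.375052)  len=0.5337
  (v8,v15,v12) [+--] → (-1.55729, 0.2887, -0.375052)–(-1.8607, 0.2887, 0)  len=0.4824

Chained into 2 loop(s):
  loop 1: 8 segments, perimeter = 4.4689
  loop 2: 8 segments, perimeter = 4.0646
Total perimeter = 8.533

loops=2 perimeter=8.533


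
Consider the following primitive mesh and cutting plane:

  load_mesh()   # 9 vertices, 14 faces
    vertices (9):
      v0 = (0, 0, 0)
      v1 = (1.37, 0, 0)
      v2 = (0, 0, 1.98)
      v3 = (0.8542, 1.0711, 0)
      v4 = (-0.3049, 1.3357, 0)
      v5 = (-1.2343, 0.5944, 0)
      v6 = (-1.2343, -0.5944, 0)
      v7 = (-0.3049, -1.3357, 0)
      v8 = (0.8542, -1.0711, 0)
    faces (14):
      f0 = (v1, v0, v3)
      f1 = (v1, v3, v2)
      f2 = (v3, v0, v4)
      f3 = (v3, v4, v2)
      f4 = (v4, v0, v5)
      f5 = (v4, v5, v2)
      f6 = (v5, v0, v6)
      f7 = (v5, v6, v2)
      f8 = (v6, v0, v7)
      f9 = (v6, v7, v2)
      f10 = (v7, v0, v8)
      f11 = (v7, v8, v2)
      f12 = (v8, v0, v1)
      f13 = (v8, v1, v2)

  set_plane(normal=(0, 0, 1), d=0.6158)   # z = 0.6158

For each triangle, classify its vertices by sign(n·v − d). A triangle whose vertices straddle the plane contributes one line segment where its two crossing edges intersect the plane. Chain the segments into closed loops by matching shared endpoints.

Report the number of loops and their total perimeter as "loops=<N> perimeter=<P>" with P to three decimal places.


Straddling triangles (7 of 14):
  (v1,v3,v2) [--+] → (0.588535, 0.737977, 0.6158)–(0.943916, 0, 0.6158)  len=0.8191
  (v3,v4,v2) [--+] → (-0.210073, 0.920284, 0.6158)–(0.588535, 0.737977, 0.6158)  len=0.8192
  (v4,v5,v2) [--+] → (-0.85042, 0.409536, 0.6158)–(-0.210073, 0.920284, 0.6158)  len=0.8191
  (v5,v6,v2) [--+] → (-0.85042, -0.409536, 0.6158)–(-0.85042, 0.409536, 0.6158)  len=0.8191
  (v6,v7,v2) [--+] → (-0.210073, -0.920284, 0.6158)–(-0.85042, -0.409536, 0.6158)  len=0.8191
  (v7,v8,v2) [--+] → (0.588535, -0.737977, 0.6158)–(-0.210073, -0.920284, 0.6158)  len=0.8192
  (v8,v1,v2) [--+] → (0.943916, 0, 0.6158)–(0.588535, -0.737977, 0.6158)  len=0.8191

Chained into 1 loop(s):
  loop 1: 7 segments, perimeter = 5.7337
Total perimeter = 5.734

loops=1 perimeter=5.734


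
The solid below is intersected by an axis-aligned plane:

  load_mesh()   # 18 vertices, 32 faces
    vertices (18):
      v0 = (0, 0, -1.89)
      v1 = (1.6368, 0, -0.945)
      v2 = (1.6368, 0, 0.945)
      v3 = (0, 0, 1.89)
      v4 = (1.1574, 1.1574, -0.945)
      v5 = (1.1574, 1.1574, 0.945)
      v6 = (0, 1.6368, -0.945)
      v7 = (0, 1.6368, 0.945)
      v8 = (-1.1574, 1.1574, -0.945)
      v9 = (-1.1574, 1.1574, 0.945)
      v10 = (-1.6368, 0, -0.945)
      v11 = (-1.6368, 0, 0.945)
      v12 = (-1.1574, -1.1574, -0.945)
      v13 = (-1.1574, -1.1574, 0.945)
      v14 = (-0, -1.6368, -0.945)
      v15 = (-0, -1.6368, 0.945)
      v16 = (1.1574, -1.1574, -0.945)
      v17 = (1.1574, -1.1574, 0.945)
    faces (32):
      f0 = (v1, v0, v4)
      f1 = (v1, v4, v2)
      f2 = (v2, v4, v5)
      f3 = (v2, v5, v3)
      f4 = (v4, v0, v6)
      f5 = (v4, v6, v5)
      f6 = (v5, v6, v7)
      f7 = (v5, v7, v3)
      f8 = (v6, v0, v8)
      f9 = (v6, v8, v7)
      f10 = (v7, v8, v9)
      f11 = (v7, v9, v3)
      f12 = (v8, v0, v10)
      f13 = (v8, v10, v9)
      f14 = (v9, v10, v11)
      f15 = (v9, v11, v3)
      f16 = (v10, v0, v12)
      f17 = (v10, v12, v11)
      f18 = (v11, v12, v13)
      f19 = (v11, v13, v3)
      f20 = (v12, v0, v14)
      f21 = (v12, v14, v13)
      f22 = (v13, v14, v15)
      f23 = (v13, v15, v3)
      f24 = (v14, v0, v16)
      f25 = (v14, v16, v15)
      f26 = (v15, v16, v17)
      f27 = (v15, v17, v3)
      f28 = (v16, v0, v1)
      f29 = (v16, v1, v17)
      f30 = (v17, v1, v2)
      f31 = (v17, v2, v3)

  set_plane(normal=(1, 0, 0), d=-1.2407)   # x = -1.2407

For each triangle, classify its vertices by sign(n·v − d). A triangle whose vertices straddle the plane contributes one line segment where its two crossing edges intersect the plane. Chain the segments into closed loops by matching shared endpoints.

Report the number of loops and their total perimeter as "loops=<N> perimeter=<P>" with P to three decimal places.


Straddling triangles (8 of 32):
  (v8,v0,v10) [++-] → (-1.2407, 0, -1.17369)–(-1.2407, 0.956291, -0.945)  len=0.9833
  (v8,v10,v9) [+-+] → (-1.2407, 0.956291, -0.945)–(-1.2407, 0.956291, 0.616596)  len=1.5616
  (v9,v10,v11) [+--] → (-1.2407, 0.956291, 0.616596)–(-1.2407, 0.956291, 0.945)  len=0.3284
  (v9,v11,v3) [+-+] → (-1.2407, 0.956291, 0.945)–(-1.2407, 0, 1.17369)  len=0.9833
  (v10,v0,v12) [-++] → (-1.2407, 0, -1.17369)–(-1.2407, -0.956291, -0.945)  len=0.9833
  (v10,v12,v11) [-+-] → (-1.2407, -0.956291, -0.945)–(-1.2407, -0.956291, -0.616596)  len=0.3284
  (v11,v12,v13) [-++] → (-1.2407, -0.956291, -0.616596)–(-1.2407, -0.956291, 0.945)  len=1.5616
  (v11,v13,v3) [-++] → (-1.2407, -0.956291, 0.945)–(-1.2407, 0, 1.17369)  len=0.9833

Chained into 1 loop(s):
  loop 1: 8 segments, perimeter = 7.7130
Total perimeter = 7.713

loops=1 perimeter=7.713


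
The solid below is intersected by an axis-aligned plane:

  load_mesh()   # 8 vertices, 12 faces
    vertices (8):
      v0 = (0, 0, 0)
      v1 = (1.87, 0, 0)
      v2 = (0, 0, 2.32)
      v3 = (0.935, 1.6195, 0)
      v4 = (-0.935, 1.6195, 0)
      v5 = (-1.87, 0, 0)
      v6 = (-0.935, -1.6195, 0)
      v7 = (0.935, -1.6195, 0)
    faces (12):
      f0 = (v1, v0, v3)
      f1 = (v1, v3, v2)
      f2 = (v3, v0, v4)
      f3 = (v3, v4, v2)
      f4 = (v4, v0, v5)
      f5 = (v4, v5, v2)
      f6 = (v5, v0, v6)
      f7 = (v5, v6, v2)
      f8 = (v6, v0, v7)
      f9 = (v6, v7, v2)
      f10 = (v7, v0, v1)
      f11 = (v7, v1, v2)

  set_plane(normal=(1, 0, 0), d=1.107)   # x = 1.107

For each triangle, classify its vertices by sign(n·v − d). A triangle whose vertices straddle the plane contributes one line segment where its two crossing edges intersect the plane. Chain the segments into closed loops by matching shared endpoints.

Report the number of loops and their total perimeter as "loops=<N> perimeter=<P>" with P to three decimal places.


loops=1 perimeter=5.894

Straddling triangles (4 of 12):
  (v1,v0,v3) [+--] → (1.107, 0, 0)–(1.107, 1.32158, 0)  len=1.3216
  (v1,v3,v2) [+--] → (1.107, 1.32158, 0)–(1.107, 0, 0.94661)  len=1.6256
  (v7,v0,v1) [--+] → (1.107, 0, 0)–(1.107, -1.32158, 0)  len=1.3216
  (v7,v1,v2) [-+-] → (1.107, -1.32158, 0)–(1.107, 0, 0.94661)  len=1.6256

Chained into 1 loop(s):
  loop 1: 4 segments, perimeter = 5.8944
Total perimeter = 5.894


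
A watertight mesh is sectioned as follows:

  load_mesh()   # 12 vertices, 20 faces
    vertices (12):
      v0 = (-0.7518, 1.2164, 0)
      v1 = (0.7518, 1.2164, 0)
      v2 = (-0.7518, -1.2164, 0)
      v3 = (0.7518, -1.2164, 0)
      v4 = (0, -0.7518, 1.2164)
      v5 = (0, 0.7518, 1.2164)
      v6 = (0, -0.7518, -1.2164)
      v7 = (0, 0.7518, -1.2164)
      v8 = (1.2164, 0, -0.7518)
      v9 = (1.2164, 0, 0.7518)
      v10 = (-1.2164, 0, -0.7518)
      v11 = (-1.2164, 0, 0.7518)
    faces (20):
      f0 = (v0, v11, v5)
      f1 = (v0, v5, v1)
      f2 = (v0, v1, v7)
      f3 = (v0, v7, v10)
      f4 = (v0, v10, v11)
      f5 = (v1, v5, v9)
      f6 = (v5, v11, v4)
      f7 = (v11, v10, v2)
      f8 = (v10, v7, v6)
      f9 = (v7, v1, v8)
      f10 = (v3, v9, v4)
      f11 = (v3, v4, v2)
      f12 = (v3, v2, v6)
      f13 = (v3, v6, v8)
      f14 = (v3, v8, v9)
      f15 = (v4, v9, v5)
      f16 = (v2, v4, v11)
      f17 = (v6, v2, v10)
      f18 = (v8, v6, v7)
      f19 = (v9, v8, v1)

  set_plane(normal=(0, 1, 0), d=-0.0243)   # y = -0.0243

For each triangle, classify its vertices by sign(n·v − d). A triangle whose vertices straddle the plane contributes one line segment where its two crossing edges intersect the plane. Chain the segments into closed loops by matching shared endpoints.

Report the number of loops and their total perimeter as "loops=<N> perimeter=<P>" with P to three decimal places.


Straddling triangles (10 of 20):
  (v5,v11,v4) [++-] → (-1.17708, -0.0243, 0.766817)–(0, -0.0243, 1.2164)  len=1.2600
  (v11,v10,v2) [++-] → (-1.20712, -0.0243, -0.736781)–(-1.20712, -0.0243, 0.736781)  len=1.4736
  (v10,v7,v6) [++-] → (0, -0.0243, -1.2164)–(-1.17708, -0.0243, -0.766817)  len=1.2600
  (v3,v9,v4) [-+-] → (1.20712, -0.0243, 0.736781)–(1.17708, -0.0243, 0.766817)  len=0.0425
  (v3,v6,v8) [--+] → (1.17708, -0.0243, -0.766817)–(1.20712, -0.0243, -0.736781)  len=0.0425
  (v3,v8,v9) [-++] → (1.20712, -0.0243, -0.736781)–(1.20712, -0.0243, 0.736781)  len=1.4736
  (v4,v9,v5) [-++] → (1.17708, -0.0243, 0.766817)–(0, -0.0243, 1.2164)  len=1.2600
  (v2,v4,v11) [--+] → (-1.17708, -0.0243, 0.766817)–(-1.20712, -0.0243, 0.736781)  len=0.0425
  (v6,v2,v10) [--+] → (-1.20712, -0.0243, -0.736781)–(-1.17708, -0.0243, -0.766817)  len=0.0425
  (v8,v6,v7) [+-+] → (1.17708, -0.0243, -0.766817)–(0, -0.0243, -1.2164)  len=1.2600

Chained into 1 loop(s):
  loop 1: 10 segments, perimeter = 8.1571
Total perimeter = 8.157

loops=1 perimeter=8.157


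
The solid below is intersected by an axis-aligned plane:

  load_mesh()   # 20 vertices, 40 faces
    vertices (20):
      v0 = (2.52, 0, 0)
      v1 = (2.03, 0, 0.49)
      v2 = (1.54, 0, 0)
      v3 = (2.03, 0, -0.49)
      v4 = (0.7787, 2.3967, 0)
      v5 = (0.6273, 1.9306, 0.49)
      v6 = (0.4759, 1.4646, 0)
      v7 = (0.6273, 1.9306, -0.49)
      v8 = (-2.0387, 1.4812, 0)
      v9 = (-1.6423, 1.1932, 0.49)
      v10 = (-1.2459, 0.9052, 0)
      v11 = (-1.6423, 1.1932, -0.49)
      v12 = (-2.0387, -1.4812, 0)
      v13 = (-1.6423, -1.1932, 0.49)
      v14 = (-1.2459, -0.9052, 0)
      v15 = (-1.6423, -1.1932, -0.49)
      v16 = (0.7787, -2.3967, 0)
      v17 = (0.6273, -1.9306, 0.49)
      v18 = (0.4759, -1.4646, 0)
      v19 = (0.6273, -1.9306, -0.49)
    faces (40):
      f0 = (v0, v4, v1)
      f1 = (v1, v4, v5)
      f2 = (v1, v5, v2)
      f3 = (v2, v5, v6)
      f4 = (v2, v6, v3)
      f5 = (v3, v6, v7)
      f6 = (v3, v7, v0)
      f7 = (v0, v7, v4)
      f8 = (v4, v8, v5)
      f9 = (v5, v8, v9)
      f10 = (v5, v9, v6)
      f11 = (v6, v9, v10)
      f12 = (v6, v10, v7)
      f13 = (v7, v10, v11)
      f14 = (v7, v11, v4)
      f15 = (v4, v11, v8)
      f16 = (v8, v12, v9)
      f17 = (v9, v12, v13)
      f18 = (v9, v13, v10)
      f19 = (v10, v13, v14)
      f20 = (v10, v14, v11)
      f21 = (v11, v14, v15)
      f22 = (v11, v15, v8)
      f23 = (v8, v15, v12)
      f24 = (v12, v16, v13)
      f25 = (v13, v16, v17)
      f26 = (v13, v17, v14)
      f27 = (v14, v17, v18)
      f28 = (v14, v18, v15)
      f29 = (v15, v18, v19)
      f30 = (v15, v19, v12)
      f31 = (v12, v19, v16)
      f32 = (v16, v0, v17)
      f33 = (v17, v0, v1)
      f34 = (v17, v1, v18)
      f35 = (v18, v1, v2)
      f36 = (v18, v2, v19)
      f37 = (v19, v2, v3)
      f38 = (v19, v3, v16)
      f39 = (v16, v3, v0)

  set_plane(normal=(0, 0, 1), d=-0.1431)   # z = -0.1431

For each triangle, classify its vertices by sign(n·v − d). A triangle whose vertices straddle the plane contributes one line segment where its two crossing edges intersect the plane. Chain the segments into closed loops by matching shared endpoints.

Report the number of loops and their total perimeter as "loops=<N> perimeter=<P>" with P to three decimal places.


loops=2 perimeter=23.864

Straddling triangles (20 of 40):
  (v2,v6,v3) [++-] → (0.929761, 1.03688, -0.1431)–(1.6831, 0, -0.1431)  len=1.2817
  (v3,v6,v7) [-+-] → (0.929761, 1.03688, -0.1431)–(0.520115, 1.60069, -0.1431)  len=0.6969
  (v3,v7,v0) [--+] → (1.96725, 0.563814, -0.1431)–(2.3769, 0, -0.1431)  len=0.6969
  (v0,v7,v4) [+-+] → (1.96725, 0.563814, -0.1431)–(0.734485, 2.26058, -0.1431)  len=2.0973
  (v6,v10,v7) [++-] → (-0.698849, 1.20466, -0.1431)–(0.520115, 1.60069, -0.1431)  len=1.2817
  (v7,v10,v11) [-+-] → (-0.698849, 1.20466, -0.1431)–(-1.36166, 0.989308, -0.1431)  len=0.6969
  (v7,v11,v4) [--+] → (0.0716692, 2.04523, -0.1431)–(0.734485, 2.26058, -0.1431)  len=0.6969
  (v4,v11,v8) [+-+] → (0.0716692, 2.04523, -0.1431)–(-1.92294, 1.39709, -0.1431)  len=2.0973
  (v10,v14,v11) [++-] → (-1.36166, -0.292382, -0.1431)–(-1.36166, 0.989308, -0.1431)  len=1.2817
  (v11,v14,v15) [-+-] → (-1.36166, -0.292382, -0.1431)–(-1.36166, -0.989308, -0.1431)  len=0.6969
  (v11,v15,v8) [--+] → (-1.92294, 0.700166, -0.1431)–(-1.92294, 1.39709, -0.1431)  len=0.6969
  (v8,v15,v12) [+-+] → (-1.92294, 0.700166, -0.1431)–(-1.92294, -1.39709, -0.1431)  len=2.0973
  (v14,v18,v15) [++-] → (-0.142701, -1.38534, -0.1431)–(-1.36166, -0.989308, -0.1431)  len=1.2817
  (v15,v18,v19) [-+-] → (-0.142701, -1.38534, -0.1431)–(0.520115, -1.60069, -0.1431)  len=0.6969
  (v15,v19,v12) [--+] → (-1.26012, -1.61244, -0.1431)–(-1.92294, -1.39709, -0.1431)  len=0.6969
  (v12,v19,v16) [+-+] → (-1.26012, -1.61244, -0.1431)–(0.734485, -2.26058, -0.1431)  len=2.0973
  (v18,v2,v19) [++-] → (1.27345, -0.563814, -0.1431)–(0.520115, -1.60069, -0.1431)  len=1.2817
  (v19,v2,v3) [-+-] → (1.27345, -0.563814, -0.1431)–(1.6831, 0, -0.1431)  len=0.6969
  (v19,v3,v16) [--+] → (1.14413, -1.69677, -0.1431)–(0.734485, -2.26058, -0.1431)  len=0.6969
  (v16,v3,v0) [+-+] → (1.14413, -1.69677, -0.1431)–(2.3769, 0, -0.1431)  len=2.0973

Chained into 2 loop(s):
  loop 1: 10 segments, perimeter = 9.8930
  loop 2: 10 segments, perimeter = 13.9710
Total perimeter = 23.864


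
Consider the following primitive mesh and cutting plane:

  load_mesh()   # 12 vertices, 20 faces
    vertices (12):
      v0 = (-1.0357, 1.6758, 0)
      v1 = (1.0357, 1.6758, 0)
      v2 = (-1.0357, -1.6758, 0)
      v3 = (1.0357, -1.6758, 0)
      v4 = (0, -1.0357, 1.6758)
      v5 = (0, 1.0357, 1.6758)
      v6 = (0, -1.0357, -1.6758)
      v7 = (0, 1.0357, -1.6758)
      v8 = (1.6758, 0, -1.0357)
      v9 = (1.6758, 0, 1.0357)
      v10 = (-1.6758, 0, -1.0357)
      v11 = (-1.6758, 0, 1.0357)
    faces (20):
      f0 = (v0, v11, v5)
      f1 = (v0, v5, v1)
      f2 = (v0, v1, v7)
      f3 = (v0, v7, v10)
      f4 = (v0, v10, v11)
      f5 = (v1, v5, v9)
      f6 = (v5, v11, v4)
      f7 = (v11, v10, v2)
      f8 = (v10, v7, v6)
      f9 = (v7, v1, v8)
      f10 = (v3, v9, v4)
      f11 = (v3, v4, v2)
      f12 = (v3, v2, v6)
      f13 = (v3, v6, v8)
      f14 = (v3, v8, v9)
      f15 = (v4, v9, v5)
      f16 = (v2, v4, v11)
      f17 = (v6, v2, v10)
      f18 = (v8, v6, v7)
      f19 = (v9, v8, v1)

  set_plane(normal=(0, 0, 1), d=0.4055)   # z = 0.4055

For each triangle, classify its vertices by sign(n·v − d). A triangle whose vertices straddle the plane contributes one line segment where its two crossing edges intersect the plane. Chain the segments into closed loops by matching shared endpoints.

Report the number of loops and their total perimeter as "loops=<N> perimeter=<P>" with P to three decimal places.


Straddling triangles (10 of 20):
  (v0,v11,v5) [-++] → (-1.28631, 1.01969, 0.4055)–(-0.785088, 1.52091, 0.4055)  len=0.7088
  (v0,v5,v1) [-+-] → (-0.785088, 1.52091, 0.4055)–(0.785088, 1.52091, 0.4055)  len=1.5702
  (v0,v10,v11) [--+] → (-1.6758, 0, 0.4055)–(-1.28631, 1.01969, 0.4055)  len=1.0915
  (v1,v5,v9) [-++] → (0.785088, 1.52091, 0.4055)–(1.28631, 1.01969, 0.4055)  len=0.7088
  (v11,v10,v2) [+--] → (-1.6758, 0, 0.4055)–(-1.28631, -1.01969, 0.4055)  len=1.0915
  (v3,v9,v4) [-++] → (1.28631, -1.01969, 0.4055)–(0.785088, -1.52091, 0.4055)  len=0.7088
  (v3,v4,v2) [-+-] → (0.785088, -1.52091, 0.4055)–(-0.785088, -1.52091, 0.4055)  len=1.5702
  (v3,v8,v9) [--+] → (1.6758, 0, 0.4055)–(1.28631, -1.01969, 0.4055)  len=1.0915
  (v2,v4,v11) [-++] → (-0.785088, -1.52091, 0.4055)–(-1.28631, -1.01969, 0.4055)  len=0.7088
  (v9,v8,v1) [+--] → (1.6758, 0, 0.4055)–(1.28631, 1.01969, 0.4055)  len=1.0915

Chained into 1 loop(s):
  loop 1: 10 segments, perimeter = 10.3419
Total perimeter = 10.342

loops=1 perimeter=10.342


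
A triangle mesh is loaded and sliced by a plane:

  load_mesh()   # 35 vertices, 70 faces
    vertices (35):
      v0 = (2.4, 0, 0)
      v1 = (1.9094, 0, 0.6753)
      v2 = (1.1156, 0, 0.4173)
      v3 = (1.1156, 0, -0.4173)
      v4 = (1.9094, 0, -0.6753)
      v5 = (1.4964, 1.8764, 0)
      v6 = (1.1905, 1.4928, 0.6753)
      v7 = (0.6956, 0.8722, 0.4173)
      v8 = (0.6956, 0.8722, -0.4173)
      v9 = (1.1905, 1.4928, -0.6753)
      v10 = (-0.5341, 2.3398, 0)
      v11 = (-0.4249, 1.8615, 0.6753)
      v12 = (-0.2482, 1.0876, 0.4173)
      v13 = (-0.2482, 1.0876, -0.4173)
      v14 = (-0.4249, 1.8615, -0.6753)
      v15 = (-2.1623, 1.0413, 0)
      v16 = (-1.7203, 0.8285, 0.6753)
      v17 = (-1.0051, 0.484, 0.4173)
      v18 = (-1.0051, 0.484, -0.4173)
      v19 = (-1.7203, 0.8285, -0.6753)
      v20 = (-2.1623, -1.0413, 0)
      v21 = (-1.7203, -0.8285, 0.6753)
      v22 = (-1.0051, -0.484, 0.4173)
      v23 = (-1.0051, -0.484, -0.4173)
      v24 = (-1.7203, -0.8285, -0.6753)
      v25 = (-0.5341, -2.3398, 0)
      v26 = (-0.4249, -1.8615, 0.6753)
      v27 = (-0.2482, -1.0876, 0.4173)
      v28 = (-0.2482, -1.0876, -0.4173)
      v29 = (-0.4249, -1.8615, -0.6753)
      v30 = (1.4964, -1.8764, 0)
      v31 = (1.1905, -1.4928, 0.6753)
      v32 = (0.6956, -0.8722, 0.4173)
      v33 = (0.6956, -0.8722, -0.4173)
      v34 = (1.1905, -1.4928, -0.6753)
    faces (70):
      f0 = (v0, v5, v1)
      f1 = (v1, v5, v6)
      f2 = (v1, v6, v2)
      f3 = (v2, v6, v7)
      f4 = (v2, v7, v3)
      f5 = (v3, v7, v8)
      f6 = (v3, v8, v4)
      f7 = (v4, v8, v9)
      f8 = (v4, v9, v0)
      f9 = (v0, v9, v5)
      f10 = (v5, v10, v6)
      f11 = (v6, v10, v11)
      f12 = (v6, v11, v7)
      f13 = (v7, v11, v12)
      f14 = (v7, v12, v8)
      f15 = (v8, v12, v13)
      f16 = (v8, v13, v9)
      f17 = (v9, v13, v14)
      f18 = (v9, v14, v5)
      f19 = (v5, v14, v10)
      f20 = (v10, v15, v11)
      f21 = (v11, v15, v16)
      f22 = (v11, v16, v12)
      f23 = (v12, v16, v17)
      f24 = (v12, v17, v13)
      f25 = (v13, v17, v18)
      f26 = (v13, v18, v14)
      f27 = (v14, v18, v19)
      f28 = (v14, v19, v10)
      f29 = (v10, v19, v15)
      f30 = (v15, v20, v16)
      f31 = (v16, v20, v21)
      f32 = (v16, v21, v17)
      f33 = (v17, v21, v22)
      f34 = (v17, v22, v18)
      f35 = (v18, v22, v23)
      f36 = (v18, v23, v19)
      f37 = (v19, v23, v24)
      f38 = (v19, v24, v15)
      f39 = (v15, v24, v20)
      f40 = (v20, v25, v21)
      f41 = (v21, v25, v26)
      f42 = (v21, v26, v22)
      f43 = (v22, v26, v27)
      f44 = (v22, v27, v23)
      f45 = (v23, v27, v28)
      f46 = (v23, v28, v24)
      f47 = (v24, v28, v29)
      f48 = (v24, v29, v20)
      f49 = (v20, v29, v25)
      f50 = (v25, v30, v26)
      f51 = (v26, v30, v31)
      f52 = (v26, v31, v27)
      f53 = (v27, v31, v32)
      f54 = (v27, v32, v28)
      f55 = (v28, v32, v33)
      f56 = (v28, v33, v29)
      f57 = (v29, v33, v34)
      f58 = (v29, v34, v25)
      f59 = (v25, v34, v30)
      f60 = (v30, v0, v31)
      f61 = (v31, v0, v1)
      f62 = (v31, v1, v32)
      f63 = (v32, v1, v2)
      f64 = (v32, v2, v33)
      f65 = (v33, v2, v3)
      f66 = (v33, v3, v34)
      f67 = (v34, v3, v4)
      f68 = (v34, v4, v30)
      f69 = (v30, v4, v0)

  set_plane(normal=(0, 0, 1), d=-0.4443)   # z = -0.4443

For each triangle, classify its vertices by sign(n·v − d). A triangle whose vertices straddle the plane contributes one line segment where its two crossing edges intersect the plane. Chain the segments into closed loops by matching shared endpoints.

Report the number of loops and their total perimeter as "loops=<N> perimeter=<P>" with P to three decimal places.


Straddling triangles (28 of 70):
  (v3,v8,v4) [++-] → (0.822626, 0.780923, -0.4443)–(1.19867, 0, -0.4443)  len=0.8667
  (v4,v8,v9) [-+-] → (0.822626, 0.780923, -0.4443)–(0.747392, 0.937147, -0.4443)  len=0.1734
  (v4,v9,v0) [--+] → (1.60423, 0.982158, -0.4443)–(2.07722, 0, -0.4443)  len=1.0901
  (v0,v9,v5) [+-+] → (1.60423, 0.982158, -0.4443)–(1.29514, 1.62402, -0.4443)  len=0.7124
  (v8,v13,v9) [++-] → (-0.0976384, 1.13, -0.4443)–(0.747392, 0.937147, -0.4443)  len=0.8668
  (v9,v13,v14) [-+-] → (-0.0976384, 1.13, -0.4443)–(-0.266692, 1.16859, -0.4443)  len=0.1734
  (v9,v14,v5) [--+] → (0.232319, 1.8666, -0.4443)–(1.29514, 1.62402, -0.4443)  len=1.0902
  (v5,v14,v10) [+-+] → (0.232319, 1.8666, -0.4443)–(-0.462254, 2.02511, -0.4443)  len=0.7124
  (v13,v18,v14) [++-] → (-0.944381, 0.628157, -0.4443)–(-0.266692, 1.16859, -0.4443)  len=0.8668
  (v14,v18,v19) [-+-] → (-0.944381, 0.628157, -0.4443)–(-1.07995, 0.520052, -0.4443)  len=0.1734
  (v14,v19,v10) [--+] → (-1.31454, 1.34547, -0.4443)–(-0.462254, 2.02511, -0.4443)  len=1.0901
  (v10,v19,v15) [+-+] → (-1.31454, 1.34547, -0.4443)–(-1.8715, 0.901293, -0.4443)  len=0.7124
  (v18,v23,v19) [++-] → (-1.07995, -0.346645, -0.4443)–(-1.07995, 0.520052, -0.4443)  len=0.8667
  (v19,v23,v24) [-+-] → (-1.07995, -0.346645, -0.4443)–(-1.07995, -0.520052, -0.4443)  len=0.1734
  (v19,v24,v15) [--+] → (-1.8715, -0.188897, -0.4443)–(-1.8715, 0.901293, -0.4443)  len=1.0902
  (v15,v24,v20) [+-+] → (-1.8715, -0.188897, -0.4443)–(-1.8715, -0.901293, -0.4443)  len=0.7124
  (v23,v28,v24) [++-] → (-0.402257, -1.06048, -0.4443)–(-1.07995, -0.520052, -0.4443)  len=0.8668
  (v24,v28,v29) [-+-] → (-0.402257, -1.06048, -0.4443)–(-0.266692, -1.16859, -0.4443)  len=0.1734
  (v24,v29,v20) [--+] → (-1.01921, -1.58093, -0.4443)–(-1.8715, -0.901293, -0.4443)  len=1.0901
  (v20,v29,v25) [+-+] → (-1.01921, -1.58093, -0.4443)–(-0.462254, -2.02511, -0.4443)  len=0.7124
  (v28,v33,v29) [++-] → (0.578338, -0.975731, -0.4443)–(-0.266692, -1.16859, -0.4443)  len=0.8668
  (v29,v33,v34) [-+-] → (0.578338, -0.975731, -0.4443)–(0.747392, -0.937147, -0.4443)  len=0.1734
  (v29,v34,v25) [--+] → (0.600566, -1.78253, -0.4443)–(-0.462254, -2.02511, -0.4443)  len=1.0902
  (v25,v34,v30) [+-+] → (0.600566, -1.78253, -0.4443)–(1.29514, -1.62402, -0.4443)  len=0.7124
  (v33,v3,v34) [++-] → (1.12344, -0.156223, -0.4443)–(0.747392, -0.937147, -0.4443)  len=0.8667
  (v34,v3,v4) [-+-] → (1.12344, -0.156223, -0.4443)–(1.19867, 0, -0.4443)  len=0.1734
  (v34,v4,v30) [--+] → (1.76813, -0.641861, -0.4443)–(1.29514, -1.62402, -0.4443)  len=1.0901
  (v30,v4,v0) [+-+] → (1.76813, -0.641861, -0.4443)–(2.07722, 0, -0.4443)  len=0.7124

Chained into 2 loop(s):
  loop 1: 14 segments, perimeter = 7.2811
  loop 2: 14 segments, perimeter = 12.6178
Total perimeter = 19.899

loops=2 perimeter=19.899


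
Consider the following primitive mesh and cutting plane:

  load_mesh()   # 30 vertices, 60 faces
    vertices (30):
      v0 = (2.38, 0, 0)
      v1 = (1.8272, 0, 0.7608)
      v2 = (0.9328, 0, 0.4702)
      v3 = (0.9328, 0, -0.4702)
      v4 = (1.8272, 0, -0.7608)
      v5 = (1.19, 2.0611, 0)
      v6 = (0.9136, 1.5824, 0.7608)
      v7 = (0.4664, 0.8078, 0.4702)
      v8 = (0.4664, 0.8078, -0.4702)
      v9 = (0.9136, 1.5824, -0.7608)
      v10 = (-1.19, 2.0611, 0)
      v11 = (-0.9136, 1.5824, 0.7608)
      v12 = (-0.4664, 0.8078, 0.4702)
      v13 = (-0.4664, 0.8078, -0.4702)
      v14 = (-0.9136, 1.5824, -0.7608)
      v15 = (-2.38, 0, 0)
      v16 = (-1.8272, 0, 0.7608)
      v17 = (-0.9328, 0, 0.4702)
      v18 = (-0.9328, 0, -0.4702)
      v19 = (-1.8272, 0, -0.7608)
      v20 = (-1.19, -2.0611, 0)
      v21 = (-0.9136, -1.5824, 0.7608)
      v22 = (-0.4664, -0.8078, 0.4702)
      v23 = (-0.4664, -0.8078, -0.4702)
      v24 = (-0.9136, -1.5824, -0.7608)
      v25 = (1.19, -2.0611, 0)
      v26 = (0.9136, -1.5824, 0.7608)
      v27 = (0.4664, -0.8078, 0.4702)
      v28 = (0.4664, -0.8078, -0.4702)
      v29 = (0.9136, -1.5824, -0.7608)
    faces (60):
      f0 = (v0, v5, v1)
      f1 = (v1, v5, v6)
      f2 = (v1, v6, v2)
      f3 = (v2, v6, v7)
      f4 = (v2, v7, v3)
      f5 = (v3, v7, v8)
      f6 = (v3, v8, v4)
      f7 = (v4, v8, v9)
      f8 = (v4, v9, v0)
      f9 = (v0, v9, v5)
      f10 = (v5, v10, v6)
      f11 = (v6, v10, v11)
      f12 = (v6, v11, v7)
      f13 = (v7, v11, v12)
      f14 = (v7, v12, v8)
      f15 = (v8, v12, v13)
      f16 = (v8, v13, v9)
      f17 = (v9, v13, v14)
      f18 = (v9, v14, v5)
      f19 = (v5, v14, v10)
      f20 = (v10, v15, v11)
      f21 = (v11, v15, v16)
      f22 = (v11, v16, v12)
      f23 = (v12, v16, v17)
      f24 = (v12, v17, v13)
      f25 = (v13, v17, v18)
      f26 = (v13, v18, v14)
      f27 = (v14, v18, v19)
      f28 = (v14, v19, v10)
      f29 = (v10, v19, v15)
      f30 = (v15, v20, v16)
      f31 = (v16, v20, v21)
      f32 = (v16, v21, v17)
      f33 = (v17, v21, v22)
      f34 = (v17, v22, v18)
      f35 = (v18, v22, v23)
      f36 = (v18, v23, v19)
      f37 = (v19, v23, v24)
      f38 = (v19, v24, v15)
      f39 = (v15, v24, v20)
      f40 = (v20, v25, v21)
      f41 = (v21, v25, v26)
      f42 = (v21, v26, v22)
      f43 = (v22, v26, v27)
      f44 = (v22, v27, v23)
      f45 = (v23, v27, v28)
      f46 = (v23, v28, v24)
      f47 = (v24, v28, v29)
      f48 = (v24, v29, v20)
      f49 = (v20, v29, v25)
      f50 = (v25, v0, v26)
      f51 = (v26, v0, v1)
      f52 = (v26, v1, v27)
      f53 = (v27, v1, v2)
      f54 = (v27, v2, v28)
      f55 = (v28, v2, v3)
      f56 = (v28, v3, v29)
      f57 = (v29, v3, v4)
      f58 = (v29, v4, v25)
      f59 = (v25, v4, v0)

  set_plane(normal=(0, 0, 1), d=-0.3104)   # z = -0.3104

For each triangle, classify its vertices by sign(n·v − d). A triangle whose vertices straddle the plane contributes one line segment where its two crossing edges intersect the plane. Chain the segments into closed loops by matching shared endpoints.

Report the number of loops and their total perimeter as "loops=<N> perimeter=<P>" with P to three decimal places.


Straddling triangles (24 of 60):
  (v2,v7,v3) [++-] → (0.853546, 0.137268, -0.3104)–(0.9328, 0, -0.3104)  len=0.1585
  (v3,v7,v8) [-+-] → (0.853546, 0.137268, -0.3104)–(0.4664, 0.8078, -0.3104)  len=0.7743
  (v4,v9,v0) [--+] → (1.78172, 0.645606, -0.3104)–(2.15446, 0, -0.3104)  len=0.7455
  (v0,v9,v5) [+-+] → (1.78172, 0.645606, -0.3104)–(1.07723, 1.86579, -0.3104)  len=1.4090
  (v7,v12,v8) [++-] → (0.307891, 0.8078, -0.3104)–(0.4664, 0.8078, -0.3104)  len=0.1585
  (v8,v12,v13) [-+-] → (0.307891, 0.8078, -0.3104)–(-0.4664, 0.8078, -0.3104)  len=0.7743
  (v9,v14,v5) [--+] → (0.331749, 1.86579, -0.3104)–(1.07723, 1.86579, -0.3104)  len=0.7455
  (v5,v14,v10) [+-+] → (0.331749, 1.86579, -0.3104)–(-1.07723, 1.86579, -0.3104)  len=1.4090
  (v12,v17,v13) [++-] → (-0.545654, 0.670532, -0.3104)–(-0.4664, 0.8078, -0.3104)  len=0.1585
  (v13,v17,v18) [-+-] → (-0.545654, 0.670532, -0.3104)–(-0.9328, 0, -0.3104)  len=0.7743
  (v14,v19,v10) [--+] → (-1.44997, 1.22019, -0.3104)–(-1.07723, 1.86579, -0.3104)  len=0.7455
  (v10,v19,v15) [+-+] → (-1.44997, 1.22019, -0.3104)–(-2.15446, 0, -0.3104)  len=1.4090
  (v17,v22,v18) [++-] → (-0.853546, -0.137268, -0.3104)–(-0.9328, 0, -0.3104)  len=0.1585
  (v18,v22,v23) [-+-] → (-0.853546, -0.137268, -0.3104)–(-0.4664, -0.8078, -0.3104)  len=0.7743
  (v19,v24,v15) [--+] → (-1.78172, -0.645606, -0.3104)–(-2.15446, 0, -0.3104)  len=0.7455
  (v15,v24,v20) [+-+] → (-1.78172, -0.645606, -0.3104)–(-1.07723, -1.86579, -0.3104)  len=1.4090
  (v22,v27,v23) [++-] → (-0.307891, -0.8078, -0.3104)–(-0.4664, -0.8078, -0.3104)  len=0.1585
  (v23,v27,v28) [-+-] → (-0.307891, -0.8078, -0.3104)–(0.4664, -0.8078, -0.3104)  len=0.7743
  (v24,v29,v20) [--+] → (-0.331749, -1.86579, -0.3104)–(-1.07723, -1.86579, -0.3104)  len=0.7455
  (v20,v29,v25) [+-+] → (-0.331749, -1.86579, -0.3104)–(1.07723, -1.86579, -0.3104)  len=1.4090
  (v27,v2,v28) [++-] → (0.545654, -0.670532, -0.3104)–(0.4664, -0.8078, -0.3104)  len=0.1585
  (v28,v2,v3) [-+-] → (0.545654, -0.670532, -0.3104)–(0.9328, 0, -0.3104)  len=0.7743
  (v29,v4,v25) [--+] → (1.44997, -1.22019, -0.3104)–(1.07723, -1.86579, -0.3104)  len=0.7455
  (v25,v4,v0) [+-+] → (1.44997, -1.22019, -0.3104)–(2.15446, 0, -0.3104)  len=1.4090

Chained into 2 loop(s):
  loop 1: 12 segments, perimeter = 5.5967
  loop 2: 12 segments, perimeter = 12.9267
Total perimeter = 18.523

loops=2 perimeter=18.523


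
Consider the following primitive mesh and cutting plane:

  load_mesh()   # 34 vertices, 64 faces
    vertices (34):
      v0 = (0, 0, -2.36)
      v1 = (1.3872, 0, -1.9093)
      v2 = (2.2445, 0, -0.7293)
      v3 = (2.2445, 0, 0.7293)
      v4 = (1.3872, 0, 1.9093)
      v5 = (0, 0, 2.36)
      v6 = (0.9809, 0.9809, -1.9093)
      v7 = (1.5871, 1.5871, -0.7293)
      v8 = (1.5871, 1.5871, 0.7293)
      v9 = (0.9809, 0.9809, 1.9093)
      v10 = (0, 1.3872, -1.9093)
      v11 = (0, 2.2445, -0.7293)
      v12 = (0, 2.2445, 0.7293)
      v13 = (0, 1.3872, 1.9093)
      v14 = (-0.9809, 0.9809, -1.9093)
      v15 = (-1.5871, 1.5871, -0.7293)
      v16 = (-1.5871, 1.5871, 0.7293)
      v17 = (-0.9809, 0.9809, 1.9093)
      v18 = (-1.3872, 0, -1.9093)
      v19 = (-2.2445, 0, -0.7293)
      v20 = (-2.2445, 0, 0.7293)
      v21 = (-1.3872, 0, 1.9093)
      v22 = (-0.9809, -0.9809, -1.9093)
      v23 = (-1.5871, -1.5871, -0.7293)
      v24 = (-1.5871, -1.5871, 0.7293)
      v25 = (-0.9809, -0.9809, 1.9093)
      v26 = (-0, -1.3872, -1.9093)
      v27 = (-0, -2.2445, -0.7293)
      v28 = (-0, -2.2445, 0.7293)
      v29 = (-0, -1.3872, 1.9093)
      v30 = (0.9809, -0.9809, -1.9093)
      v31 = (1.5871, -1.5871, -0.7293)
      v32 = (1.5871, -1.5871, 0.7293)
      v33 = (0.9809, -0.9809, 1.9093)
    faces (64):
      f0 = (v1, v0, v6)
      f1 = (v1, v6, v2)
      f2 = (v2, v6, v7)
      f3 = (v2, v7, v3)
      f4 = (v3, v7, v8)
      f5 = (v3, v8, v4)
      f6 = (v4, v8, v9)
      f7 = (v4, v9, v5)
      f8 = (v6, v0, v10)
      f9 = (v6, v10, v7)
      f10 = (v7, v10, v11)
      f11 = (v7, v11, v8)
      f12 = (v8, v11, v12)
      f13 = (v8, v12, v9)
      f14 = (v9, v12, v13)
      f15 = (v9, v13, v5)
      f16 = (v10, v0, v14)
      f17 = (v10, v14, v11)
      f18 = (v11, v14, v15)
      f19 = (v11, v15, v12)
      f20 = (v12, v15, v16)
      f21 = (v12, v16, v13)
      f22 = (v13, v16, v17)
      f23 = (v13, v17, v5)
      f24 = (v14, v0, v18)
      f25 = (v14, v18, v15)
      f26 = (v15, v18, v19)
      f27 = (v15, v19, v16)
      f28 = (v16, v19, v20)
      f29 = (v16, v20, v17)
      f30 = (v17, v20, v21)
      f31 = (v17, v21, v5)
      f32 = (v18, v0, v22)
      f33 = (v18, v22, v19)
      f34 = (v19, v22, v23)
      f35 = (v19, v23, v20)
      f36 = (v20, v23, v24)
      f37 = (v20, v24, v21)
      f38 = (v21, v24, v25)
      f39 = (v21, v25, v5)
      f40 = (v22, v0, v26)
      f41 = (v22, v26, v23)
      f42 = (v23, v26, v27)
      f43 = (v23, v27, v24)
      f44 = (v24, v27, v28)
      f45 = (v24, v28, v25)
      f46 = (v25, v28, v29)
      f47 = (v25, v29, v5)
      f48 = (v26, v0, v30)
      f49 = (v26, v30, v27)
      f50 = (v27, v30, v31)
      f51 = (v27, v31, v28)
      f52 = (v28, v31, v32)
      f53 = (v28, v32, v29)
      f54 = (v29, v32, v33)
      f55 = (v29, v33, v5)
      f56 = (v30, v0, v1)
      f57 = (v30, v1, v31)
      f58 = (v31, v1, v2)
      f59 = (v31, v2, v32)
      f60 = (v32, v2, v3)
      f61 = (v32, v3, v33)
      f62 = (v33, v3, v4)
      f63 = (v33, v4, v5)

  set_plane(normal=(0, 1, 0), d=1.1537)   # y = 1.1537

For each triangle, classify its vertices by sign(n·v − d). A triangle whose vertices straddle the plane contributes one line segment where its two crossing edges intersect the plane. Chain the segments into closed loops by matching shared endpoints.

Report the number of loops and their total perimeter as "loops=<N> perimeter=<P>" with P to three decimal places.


loops=1 perimeter=12.080

Straddling triangles (20 of 64):
  (v2,v6,v7) [--+] → (1.1537, 1.1537, -1.57294)–(1.76662, 1.1537, -0.7293)  len=1.0428
  (v2,v7,v3) [-+-] → (1.76662, 1.1537, -0.7293)–(1.76662, 1.1537, -0.33099)  len=0.3983
  (v3,v7,v8) [-++] → (1.76662, 1.1537, -0.33099)–(1.76662, 1.1537, 0.7293)  len=1.0603
  (v3,v8,v4) [-+-] → (1.76662, 1.1537, 0.7293)–(1.53251, 1.1537, 1.05153)  len=0.3983
  (v4,v8,v9) [-+-] → (1.53251, 1.1537, 1.05153)–(1.1537, 1.1537, 1.57294)  len=0.6445
  (v6,v0,v10) [--+] → (0, 1.1537, -1.98516)–(0.563722, 1.1537, -1.9093)  len=0.5688
  (v6,v10,v7) [-++] → (0.563722, 1.1537, -1.9093)–(1.1537, 1.1537, -1.57294)  len=0.6791
  (v8,v12,v9) [++-] → (0.84676, 1.1537, 1.74793)–(1.1537, 1.1537, 1.57294)  len=0.3533
  (v9,v12,v13) [-++] → (0.84676, 1.1537, 1.74793)–(0.563722, 1.1537, 1.9093)  len=0.3258
  (v9,v13,v5) [-+-] → (0.563722, 1.1537, 1.9093)–(0, 1.1537, 1.98516)  len=0.5688
  (v10,v0,v14) [+--] → (0, 1.1537, -1.98516)–(-0.563722, 1.1537, -1.9093)  len=0.5688
  (v10,v14,v11) [+-+] → (-0.563722, 1.1537, -1.9093)–(-0.84676, 1.1537, -1.74793)  len=0.3258
  (v11,v14,v15) [+-+] → (-0.84676, 1.1537, -1.74793)–(-1.1537, 1.1537, -1.57294)  len=0.3533
  (v13,v16,v17) [++-] → (-1.1537, 1.1537, 1.57294)–(-0.563722, 1.1537, 1.9093)  len=0.6791
  (v13,v17,v5) [+--] → (-0.563722, 1.1537, 1.9093)–(0, 1.1537, 1.98516)  len=0.5688
  (v14,v18,v15) [--+] → (-1.53251, 1.1537, -1.05153)–(-1.1537, 1.1537, -1.57294)  len=0.6445
  (v15,v18,v19) [+--] → (-1.53251, 1.1537, -1.05153)–(-1.76662, 1.1537, -0.7293)  len=0.3983
  (v15,v19,v16) [+-+] → (-1.76662, 1.1537, -0.7293)–(-1.76662, 1.1537, 0.33099)  len=1.0603
  (v16,v19,v20) [+--] → (-1.76662, 1.1537, 0.33099)–(-1.76662, 1.1537, 0.7293)  len=0.3983
  (v16,v20,v17) [+--] → (-1.76662, 1.1537, 0.7293)–(-1.1537, 1.1537, 1.57294)  len=1.0428

Chained into 1 loop(s):
  loop 1: 20 segments, perimeter = 12.0801
Total perimeter = 12.080


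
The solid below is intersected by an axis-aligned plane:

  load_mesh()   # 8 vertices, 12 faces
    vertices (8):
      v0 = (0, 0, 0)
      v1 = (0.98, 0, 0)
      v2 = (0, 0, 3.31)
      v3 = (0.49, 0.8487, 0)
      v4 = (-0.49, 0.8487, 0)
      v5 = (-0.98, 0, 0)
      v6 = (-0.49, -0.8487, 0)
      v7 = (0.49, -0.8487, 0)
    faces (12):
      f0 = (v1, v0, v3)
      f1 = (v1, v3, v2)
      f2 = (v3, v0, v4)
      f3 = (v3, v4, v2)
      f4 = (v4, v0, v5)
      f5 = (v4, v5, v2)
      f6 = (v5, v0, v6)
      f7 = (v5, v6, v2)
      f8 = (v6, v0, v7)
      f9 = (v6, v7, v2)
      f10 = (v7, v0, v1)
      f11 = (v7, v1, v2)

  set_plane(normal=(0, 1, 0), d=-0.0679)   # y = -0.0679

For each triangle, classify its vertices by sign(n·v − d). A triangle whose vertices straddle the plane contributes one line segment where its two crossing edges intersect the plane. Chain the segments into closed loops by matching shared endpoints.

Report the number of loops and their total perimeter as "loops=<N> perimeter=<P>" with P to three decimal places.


loops=1 perimeter=8.312

Straddling triangles (6 of 12):
  (v5,v0,v6) [++-] → (-0.0392023, -0.0679, 0)–(-0.940798, -0.0679, 0)  len=0.9016
  (v5,v6,v2) [+-+] → (-0.940798, -0.0679, 0)–(-0.0392023, -0.0679, 3.04518)  len=3.1758
  (v6,v0,v7) [-+-] → (-0.0392023, -0.0679, 0)–(0.0392023, -0.0679, 0)  len=0.0784
  (v6,v7,v2) [--+] → (0.0392023, -0.0679, 3.04518)–(-0.0392023, -0.0679, 3.04518)  len=0.0784
  (v7,v0,v1) [-++] → (0.0392023, -0.0679, 0)–(0.940798, -0.0679, 0)  len=0.9016
  (v7,v1,v2) [-++] → (0.940798, -0.0679, 0)–(0.0392023, -0.0679, 3.04518)  len=3.1758

Chained into 1 loop(s):
  loop 1: 6 segments, perimeter = 8.3117
Total perimeter = 8.312
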